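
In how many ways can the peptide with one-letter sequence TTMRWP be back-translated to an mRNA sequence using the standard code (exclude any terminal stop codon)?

Thr: 4 codons.
Thr: 4 codons.
Met: 1 codon.
Arg: 6 codons.
Trp: 1 codon.
Pro: 4 codons.
4 × 4 × 1 × 6 × 1 × 4 = 384.

384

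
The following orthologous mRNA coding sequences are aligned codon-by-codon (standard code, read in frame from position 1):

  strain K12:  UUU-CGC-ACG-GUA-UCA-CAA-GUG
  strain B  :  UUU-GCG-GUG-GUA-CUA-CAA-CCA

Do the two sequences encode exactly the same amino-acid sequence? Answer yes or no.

Codon 1: UUU Phe / UUU Phe — identical.
Codon 2: CGC Arg / GCG Ala — nonsynonymous.
Codon 3: ACG Thr / GUG Val — nonsynonymous.
Codon 4: GUA Val / GUA Val — identical.
Codon 5: UCA Ser / CUA Leu — nonsynonymous.
Codon 6: CAA Gln / CAA Gln — identical.
Codon 7: GUG Val / CCA Pro — nonsynonymous.
Nonsynonymous differences: 4 → different protein.

no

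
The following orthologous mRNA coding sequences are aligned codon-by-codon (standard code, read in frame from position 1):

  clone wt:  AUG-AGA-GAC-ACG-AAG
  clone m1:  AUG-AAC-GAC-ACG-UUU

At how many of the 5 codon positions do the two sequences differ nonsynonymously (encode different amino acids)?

Codon 1: AUG Met / AUG Met — identical.
Codon 2: AGA Arg / AAC Asn — nonsynonymous.
Codon 3: GAC Asp / GAC Asp — identical.
Codon 4: ACG Thr / ACG Thr — identical.
Codon 5: AAG Lys / UUU Phe — nonsynonymous.
Nonsynonymous differences: 2.

2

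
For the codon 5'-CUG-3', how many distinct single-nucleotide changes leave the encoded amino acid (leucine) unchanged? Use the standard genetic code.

Position 1: UUG → 1 synonymous.
Position 2: none → 0 synonymous.
Position 3: CUU, CUC, CUA → 3 synonymous.
Total: 1 + 0 + 3 = 4.

4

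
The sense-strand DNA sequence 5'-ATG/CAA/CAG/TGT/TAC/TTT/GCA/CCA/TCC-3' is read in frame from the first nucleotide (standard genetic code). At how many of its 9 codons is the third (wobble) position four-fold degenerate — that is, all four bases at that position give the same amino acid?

Codon 1 ATG (Met): third position 1-fold.
Codon 2 CAA (Gln): third position 2-fold.
Codon 3 CAG (Gln): third position 2-fold.
Codon 4 TGT (Cys): third position 2-fold.
Codon 5 TAC (Tyr): third position 2-fold.
Codon 6 TTT (Phe): third position 2-fold.
Codon 7 GCA (Ala): third position 4-fold.
Codon 8 CCA (Pro): third position 4-fold.
Codon 9 TCC (Ser): third position 4-fold.
Four-fold degenerate third positions: 3.

3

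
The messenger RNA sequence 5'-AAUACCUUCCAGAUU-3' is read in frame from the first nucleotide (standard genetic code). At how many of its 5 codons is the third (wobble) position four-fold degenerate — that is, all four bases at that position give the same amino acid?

1

Codon 1 AAU (Asn): third position 2-fold.
Codon 2 ACC (Thr): third position 4-fold.
Codon 3 UUC (Phe): third position 2-fold.
Codon 4 CAG (Gln): third position 2-fold.
Codon 5 AUU (Ile): third position 3-fold.
Four-fold degenerate third positions: 1.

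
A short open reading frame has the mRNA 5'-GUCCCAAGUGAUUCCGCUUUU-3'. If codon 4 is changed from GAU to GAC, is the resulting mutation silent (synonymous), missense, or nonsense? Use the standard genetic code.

Position 12 falls in codon 4: GAU → Asp.
After the substitution the codon is GAC → Asp.
Both encode Asp, so the change is synonymous.

silent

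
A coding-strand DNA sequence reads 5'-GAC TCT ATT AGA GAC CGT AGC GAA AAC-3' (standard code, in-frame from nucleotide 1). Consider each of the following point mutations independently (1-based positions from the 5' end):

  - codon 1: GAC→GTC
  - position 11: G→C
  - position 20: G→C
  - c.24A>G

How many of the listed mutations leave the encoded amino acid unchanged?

Codon 1: GAC (Asp) → GTC (Val) — missense.
Codon 4: AGA (Arg) → ACA (Thr) — missense.
Codon 7: AGC (Ser) → ACC (Thr) — missense.
Codon 8: GAA (Glu) → GAG (Glu) — synonymous.
Synonymous: 1 of 4.

1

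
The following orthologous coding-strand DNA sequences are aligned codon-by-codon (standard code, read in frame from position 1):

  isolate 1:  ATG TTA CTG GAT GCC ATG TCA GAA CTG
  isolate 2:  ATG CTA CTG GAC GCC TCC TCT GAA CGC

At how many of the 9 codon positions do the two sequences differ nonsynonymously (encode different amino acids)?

Codon 1: ATG Met / ATG Met — identical.
Codon 2: TTA Leu / CTA Leu — synonymous.
Codon 3: CTG Leu / CTG Leu — identical.
Codon 4: GAT Asp / GAC Asp — synonymous.
Codon 5: GCC Ala / GCC Ala — identical.
Codon 6: ATG Met / TCC Ser — nonsynonymous.
Codon 7: TCA Ser / TCT Ser — synonymous.
Codon 8: GAA Glu / GAA Glu — identical.
Codon 9: CTG Leu / CGC Arg — nonsynonymous.
Nonsynonymous differences: 2.

2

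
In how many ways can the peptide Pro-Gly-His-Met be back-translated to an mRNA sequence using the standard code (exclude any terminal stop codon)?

32

Pro: 4 codons.
Gly: 4 codons.
His: 2 codons.
Met: 1 codon.
4 × 4 × 2 × 1 = 32.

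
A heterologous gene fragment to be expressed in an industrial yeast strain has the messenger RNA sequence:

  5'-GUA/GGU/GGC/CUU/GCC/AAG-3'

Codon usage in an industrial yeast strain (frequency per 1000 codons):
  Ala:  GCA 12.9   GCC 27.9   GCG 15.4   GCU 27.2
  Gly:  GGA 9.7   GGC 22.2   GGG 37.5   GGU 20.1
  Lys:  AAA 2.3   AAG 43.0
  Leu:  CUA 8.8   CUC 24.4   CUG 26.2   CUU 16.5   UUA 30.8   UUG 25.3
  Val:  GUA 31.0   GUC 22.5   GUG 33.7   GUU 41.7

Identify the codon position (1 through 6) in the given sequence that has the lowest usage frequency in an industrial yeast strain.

Codon 1 GUA (Val): 31.0 per 1000.
Codon 2 GGU (Gly): 20.1 per 1000.
Codon 3 GGC (Gly): 22.2 per 1000.
Codon 4 CUU (Leu): 16.5 per 1000.
Codon 5 GCC (Ala): 27.9 per 1000.
Codon 6 AAG (Lys): 43.0 per 1000.
Lowest frequency is 16.5 at codon 4.

4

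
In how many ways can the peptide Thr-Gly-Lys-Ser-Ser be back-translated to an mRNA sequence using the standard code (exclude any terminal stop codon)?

Thr: 4 codons.
Gly: 4 codons.
Lys: 2 codons.
Ser: 6 codons.
Ser: 6 codons.
4 × 4 × 2 × 6 × 6 = 1152.

1152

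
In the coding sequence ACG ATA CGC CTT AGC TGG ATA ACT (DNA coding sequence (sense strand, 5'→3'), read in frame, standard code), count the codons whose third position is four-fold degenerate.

Codon 1 ACG (Thr): third position 4-fold.
Codon 2 ATA (Ile): third position 3-fold.
Codon 3 CGC (Arg): third position 4-fold.
Codon 4 CTT (Leu): third position 4-fold.
Codon 5 AGC (Ser): third position 2-fold.
Codon 6 TGG (Trp): third position 1-fold.
Codon 7 ATA (Ile): third position 3-fold.
Codon 8 ACT (Thr): third position 4-fold.
Four-fold degenerate third positions: 4.

4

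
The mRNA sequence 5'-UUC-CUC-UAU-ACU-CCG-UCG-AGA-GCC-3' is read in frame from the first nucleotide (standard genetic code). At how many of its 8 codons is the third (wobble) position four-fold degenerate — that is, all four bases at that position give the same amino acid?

Codon 1 UUC (Phe): third position 2-fold.
Codon 2 CUC (Leu): third position 4-fold.
Codon 3 UAU (Tyr): third position 2-fold.
Codon 4 ACU (Thr): third position 4-fold.
Codon 5 CCG (Pro): third position 4-fold.
Codon 6 UCG (Ser): third position 4-fold.
Codon 7 AGA (Arg): third position 2-fold.
Codon 8 GCC (Ala): third position 4-fold.
Four-fold degenerate third positions: 5.

5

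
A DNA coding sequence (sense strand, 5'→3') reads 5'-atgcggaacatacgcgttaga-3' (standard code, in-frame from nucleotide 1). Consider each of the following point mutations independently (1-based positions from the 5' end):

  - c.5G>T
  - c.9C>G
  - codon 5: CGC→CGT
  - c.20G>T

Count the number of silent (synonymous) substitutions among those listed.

Codon 2: CGG (Arg) → CTG (Leu) — missense.
Codon 3: AAC (Asn) → AAG (Lys) — missense.
Codon 5: CGC (Arg) → CGT (Arg) — synonymous.
Codon 7: AGA (Arg) → ATA (Ile) — missense.
Synonymous: 1 of 4.

1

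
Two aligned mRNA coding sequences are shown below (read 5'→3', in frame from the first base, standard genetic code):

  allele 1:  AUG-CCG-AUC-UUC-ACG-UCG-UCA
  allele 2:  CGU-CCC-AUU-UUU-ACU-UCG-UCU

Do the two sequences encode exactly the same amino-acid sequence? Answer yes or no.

no

Codon 1: AUG Met / CGU Arg — nonsynonymous.
Codon 2: CCG Pro / CCC Pro — synonymous.
Codon 3: AUC Ile / AUU Ile — synonymous.
Codon 4: UUC Phe / UUU Phe — synonymous.
Codon 5: ACG Thr / ACU Thr — synonymous.
Codon 6: UCG Ser / UCG Ser — identical.
Codon 7: UCA Ser / UCU Ser — synonymous.
Nonsynonymous differences: 1 → different protein.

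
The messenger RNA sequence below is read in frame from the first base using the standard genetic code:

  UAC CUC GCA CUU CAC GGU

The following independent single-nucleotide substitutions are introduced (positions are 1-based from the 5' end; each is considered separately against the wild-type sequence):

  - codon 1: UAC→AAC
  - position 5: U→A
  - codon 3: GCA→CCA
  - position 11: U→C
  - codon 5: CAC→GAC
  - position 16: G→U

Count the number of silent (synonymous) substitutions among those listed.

0

Codon 1: UAC (Tyr) → AAC (Asn) — missense.
Codon 2: CUC (Leu) → CAC (His) — missense.
Codon 3: GCA (Ala) → CCA (Pro) — missense.
Codon 4: CUU (Leu) → CCU (Pro) — missense.
Codon 5: CAC (His) → GAC (Asp) — missense.
Codon 6: GGU (Gly) → UGU (Cys) — missense.
Synonymous: 0 of 6.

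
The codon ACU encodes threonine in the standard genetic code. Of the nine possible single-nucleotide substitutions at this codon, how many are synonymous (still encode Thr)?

Position 1: none → 0 synonymous.
Position 2: none → 0 synonymous.
Position 3: ACC, ACA, ACG → 3 synonymous.
Total: 0 + 0 + 3 = 3.

3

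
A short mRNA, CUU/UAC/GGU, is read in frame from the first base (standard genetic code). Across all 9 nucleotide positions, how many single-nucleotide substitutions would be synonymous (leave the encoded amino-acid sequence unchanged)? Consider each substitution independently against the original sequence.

7

Codon 1 (CUU, Leu): 3 synonymous substitutions.
Codon 2 (UAC, Tyr): 1 synonymous substitution.
Codon 3 (GGU, Gly): 3 synonymous substitutions.
Total: 3 + 1 + 3 = 7.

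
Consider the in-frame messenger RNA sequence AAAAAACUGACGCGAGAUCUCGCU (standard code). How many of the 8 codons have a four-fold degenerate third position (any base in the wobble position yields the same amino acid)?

5

Codon 1 AAA (Lys): third position 2-fold.
Codon 2 AAA (Lys): third position 2-fold.
Codon 3 CUG (Leu): third position 4-fold.
Codon 4 ACG (Thr): third position 4-fold.
Codon 5 CGA (Arg): third position 4-fold.
Codon 6 GAU (Asp): third position 2-fold.
Codon 7 CUC (Leu): third position 4-fold.
Codon 8 GCU (Ala): third position 4-fold.
Four-fold degenerate third positions: 5.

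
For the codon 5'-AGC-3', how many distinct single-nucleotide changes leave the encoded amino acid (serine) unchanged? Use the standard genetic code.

Position 1: none → 0 synonymous.
Position 2: none → 0 synonymous.
Position 3: AGU → 1 synonymous.
Total: 0 + 0 + 1 = 1.

1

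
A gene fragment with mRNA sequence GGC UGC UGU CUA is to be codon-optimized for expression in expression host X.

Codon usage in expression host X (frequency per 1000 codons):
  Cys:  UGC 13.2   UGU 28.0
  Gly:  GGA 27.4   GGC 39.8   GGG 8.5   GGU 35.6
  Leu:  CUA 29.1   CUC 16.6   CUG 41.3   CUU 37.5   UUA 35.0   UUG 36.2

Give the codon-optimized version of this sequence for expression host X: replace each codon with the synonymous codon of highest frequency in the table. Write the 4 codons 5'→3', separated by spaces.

GGC UGU UGU CUG

Codon 1 (Gly): best is GGC at 39.8.
Codon 2 (Cys): best is UGU at 28.0.
Codon 3 (Cys): best is UGU at 28.0.
Codon 4 (Leu): best is CUG at 41.3.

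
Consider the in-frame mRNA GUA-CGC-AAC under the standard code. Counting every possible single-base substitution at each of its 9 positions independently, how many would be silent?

7

Codon 1 (GUA, Val): 3 synonymous substitutions.
Codon 2 (CGC, Arg): 3 synonymous substitutions.
Codon 3 (AAC, Asn): 1 synonymous substitution.
Total: 3 + 3 + 1 = 7.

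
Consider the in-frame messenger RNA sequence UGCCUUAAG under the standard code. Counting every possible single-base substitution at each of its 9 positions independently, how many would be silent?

Codon 1 (UGC, Cys): 1 synonymous substitution.
Codon 2 (CUU, Leu): 3 synonymous substitutions.
Codon 3 (AAG, Lys): 1 synonymous substitution.
Total: 1 + 3 + 1 = 5.

5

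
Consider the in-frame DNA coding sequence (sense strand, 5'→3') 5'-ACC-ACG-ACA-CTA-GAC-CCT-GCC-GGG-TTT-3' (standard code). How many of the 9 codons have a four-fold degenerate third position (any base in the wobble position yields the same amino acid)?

Codon 1 ACC (Thr): third position 4-fold.
Codon 2 ACG (Thr): third position 4-fold.
Codon 3 ACA (Thr): third position 4-fold.
Codon 4 CTA (Leu): third position 4-fold.
Codon 5 GAC (Asp): third position 2-fold.
Codon 6 CCT (Pro): third position 4-fold.
Codon 7 GCC (Ala): third position 4-fold.
Codon 8 GGG (Gly): third position 4-fold.
Codon 9 TTT (Phe): third position 2-fold.
Four-fold degenerate third positions: 7.

7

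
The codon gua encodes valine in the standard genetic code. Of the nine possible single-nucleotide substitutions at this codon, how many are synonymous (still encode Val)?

Position 1: none → 0 synonymous.
Position 2: none → 0 synonymous.
Position 3: GUU, GUC, GUG → 3 synonymous.
Total: 0 + 0 + 3 = 3.

3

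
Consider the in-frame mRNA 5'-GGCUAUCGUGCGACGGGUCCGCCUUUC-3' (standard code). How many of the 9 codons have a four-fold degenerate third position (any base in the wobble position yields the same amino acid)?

7

Codon 1 GGC (Gly): third position 4-fold.
Codon 2 UAU (Tyr): third position 2-fold.
Codon 3 CGU (Arg): third position 4-fold.
Codon 4 GCG (Ala): third position 4-fold.
Codon 5 ACG (Thr): third position 4-fold.
Codon 6 GGU (Gly): third position 4-fold.
Codon 7 CCG (Pro): third position 4-fold.
Codon 8 CCU (Pro): third position 4-fold.
Codon 9 UUC (Phe): third position 2-fold.
Four-fold degenerate third positions: 7.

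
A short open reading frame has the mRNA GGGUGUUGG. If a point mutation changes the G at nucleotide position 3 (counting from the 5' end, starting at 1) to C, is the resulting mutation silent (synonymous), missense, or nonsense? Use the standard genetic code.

Position 3 falls in codon 1: GGG → Gly.
After the substitution the codon is GGC → Gly.
Both encode Gly, so the change is synonymous.

silent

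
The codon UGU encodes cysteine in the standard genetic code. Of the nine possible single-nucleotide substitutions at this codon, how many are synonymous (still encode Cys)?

1

Position 1: none → 0 synonymous.
Position 2: none → 0 synonymous.
Position 3: UGC → 1 synonymous.
Total: 0 + 0 + 1 = 1.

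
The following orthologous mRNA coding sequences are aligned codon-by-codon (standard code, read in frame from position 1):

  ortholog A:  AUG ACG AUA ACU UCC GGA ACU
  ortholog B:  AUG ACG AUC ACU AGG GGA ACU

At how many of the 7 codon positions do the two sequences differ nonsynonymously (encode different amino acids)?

Codon 1: AUG Met / AUG Met — identical.
Codon 2: ACG Thr / ACG Thr — identical.
Codon 3: AUA Ile / AUC Ile — synonymous.
Codon 4: ACU Thr / ACU Thr — identical.
Codon 5: UCC Ser / AGG Arg — nonsynonymous.
Codon 6: GGA Gly / GGA Gly — identical.
Codon 7: ACU Thr / ACU Thr — identical.
Nonsynonymous differences: 1.

1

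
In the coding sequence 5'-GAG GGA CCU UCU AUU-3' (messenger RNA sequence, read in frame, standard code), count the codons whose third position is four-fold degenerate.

Codon 1 GAG (Glu): third position 2-fold.
Codon 2 GGA (Gly): third position 4-fold.
Codon 3 CCU (Pro): third position 4-fold.
Codon 4 UCU (Ser): third position 4-fold.
Codon 5 AUU (Ile): third position 3-fold.
Four-fold degenerate third positions: 3.

3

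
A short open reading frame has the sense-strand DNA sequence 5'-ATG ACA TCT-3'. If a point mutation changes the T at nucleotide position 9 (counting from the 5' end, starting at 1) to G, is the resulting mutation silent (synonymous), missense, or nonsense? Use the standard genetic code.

silent

Position 9 falls in codon 3: TCT → Ser.
After the substitution the codon is TCG → Ser.
Both encode Ser, so the change is synonymous.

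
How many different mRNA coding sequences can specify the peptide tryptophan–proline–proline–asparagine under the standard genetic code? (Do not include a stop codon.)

32

Trp: 1 codon.
Pro: 4 codons.
Pro: 4 codons.
Asn: 2 codons.
1 × 4 × 4 × 2 = 32.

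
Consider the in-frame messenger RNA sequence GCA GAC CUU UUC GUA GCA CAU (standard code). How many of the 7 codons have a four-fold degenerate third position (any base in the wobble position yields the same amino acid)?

Codon 1 GCA (Ala): third position 4-fold.
Codon 2 GAC (Asp): third position 2-fold.
Codon 3 CUU (Leu): third position 4-fold.
Codon 4 UUC (Phe): third position 2-fold.
Codon 5 GUA (Val): third position 4-fold.
Codon 6 GCA (Ala): third position 4-fold.
Codon 7 CAU (His): third position 2-fold.
Four-fold degenerate third positions: 4.

4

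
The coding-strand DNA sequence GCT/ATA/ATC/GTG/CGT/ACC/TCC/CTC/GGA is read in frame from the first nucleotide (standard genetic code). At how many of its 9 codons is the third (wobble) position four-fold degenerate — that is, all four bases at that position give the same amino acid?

Codon 1 GCT (Ala): third position 4-fold.
Codon 2 ATA (Ile): third position 3-fold.
Codon 3 ATC (Ile): third position 3-fold.
Codon 4 GTG (Val): third position 4-fold.
Codon 5 CGT (Arg): third position 4-fold.
Codon 6 ACC (Thr): third position 4-fold.
Codon 7 TCC (Ser): third position 4-fold.
Codon 8 CTC (Leu): third position 4-fold.
Codon 9 GGA (Gly): third position 4-fold.
Four-fold degenerate third positions: 7.

7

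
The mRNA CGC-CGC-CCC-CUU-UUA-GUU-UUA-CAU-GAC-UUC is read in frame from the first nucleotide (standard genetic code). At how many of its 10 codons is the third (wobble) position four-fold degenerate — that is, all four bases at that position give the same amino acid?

5

Codon 1 CGC (Arg): third position 4-fold.
Codon 2 CGC (Arg): third position 4-fold.
Codon 3 CCC (Pro): third position 4-fold.
Codon 4 CUU (Leu): third position 4-fold.
Codon 5 UUA (Leu): third position 2-fold.
Codon 6 GUU (Val): third position 4-fold.
Codon 7 UUA (Leu): third position 2-fold.
Codon 8 CAU (His): third position 2-fold.
Codon 9 GAC (Asp): third position 2-fold.
Codon 10 UUC (Phe): third position 2-fold.
Four-fold degenerate third positions: 5.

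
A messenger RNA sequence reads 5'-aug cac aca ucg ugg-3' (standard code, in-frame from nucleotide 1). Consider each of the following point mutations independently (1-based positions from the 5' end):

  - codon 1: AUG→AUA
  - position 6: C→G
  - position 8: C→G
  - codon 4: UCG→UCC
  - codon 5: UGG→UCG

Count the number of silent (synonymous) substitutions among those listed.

1

Codon 1: AUG (Met) → AUA (Ile) — missense.
Codon 2: CAC (His) → CAG (Gln) — missense.
Codon 3: ACA (Thr) → AGA (Arg) — missense.
Codon 4: UCG (Ser) → UCC (Ser) — synonymous.
Codon 5: UGG (Trp) → UCG (Ser) — missense.
Synonymous: 1 of 5.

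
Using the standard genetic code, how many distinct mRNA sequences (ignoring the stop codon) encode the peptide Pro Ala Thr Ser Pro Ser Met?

Pro: 4 codons.
Ala: 4 codons.
Thr: 4 codons.
Ser: 6 codons.
Pro: 4 codons.
Ser: 6 codons.
Met: 1 codon.
4 × 4 × 4 × 6 × 4 × 6 × 1 = 9216.

9216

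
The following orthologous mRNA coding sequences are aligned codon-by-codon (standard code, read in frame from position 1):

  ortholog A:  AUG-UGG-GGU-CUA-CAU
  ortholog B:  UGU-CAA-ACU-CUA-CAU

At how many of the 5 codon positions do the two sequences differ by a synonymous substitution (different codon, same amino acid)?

Codon 1: AUG Met / UGU Cys — nonsynonymous.
Codon 2: UGG Trp / CAA Gln — nonsynonymous.
Codon 3: GGU Gly / ACU Thr — nonsynonymous.
Codon 4: CUA Leu / CUA Leu — identical.
Codon 5: CAU His / CAU His — identical.
Synonymous differences: 0.

0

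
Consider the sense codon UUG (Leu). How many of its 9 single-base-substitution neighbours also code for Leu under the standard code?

2

Position 1: CUG → 1 synonymous.
Position 2: none → 0 synonymous.
Position 3: UUA → 1 synonymous.
Total: 1 + 0 + 1 = 2.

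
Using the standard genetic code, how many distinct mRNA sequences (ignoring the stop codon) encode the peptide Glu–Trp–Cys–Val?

16

Glu: 2 codons.
Trp: 1 codon.
Cys: 2 codons.
Val: 4 codons.
2 × 1 × 2 × 4 = 16.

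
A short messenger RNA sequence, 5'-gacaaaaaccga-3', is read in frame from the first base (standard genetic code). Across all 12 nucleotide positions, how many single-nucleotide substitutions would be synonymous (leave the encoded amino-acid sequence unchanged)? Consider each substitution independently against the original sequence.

7

Codon 1 (GAC, Asp): 1 synonymous substitution.
Codon 2 (AAA, Lys): 1 synonymous substitution.
Codon 3 (AAC, Asn): 1 synonymous substitution.
Codon 4 (CGA, Arg): 4 synonymous substitutions.
Total: 1 + 1 + 1 + 4 = 7.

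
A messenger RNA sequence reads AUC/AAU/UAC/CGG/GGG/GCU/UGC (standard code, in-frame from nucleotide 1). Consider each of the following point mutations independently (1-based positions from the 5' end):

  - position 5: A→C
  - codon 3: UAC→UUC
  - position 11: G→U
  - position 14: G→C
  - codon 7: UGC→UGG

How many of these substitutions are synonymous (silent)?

Codon 2: AAU (Asn) → ACU (Thr) — missense.
Codon 3: UAC (Tyr) → UUC (Phe) — missense.
Codon 4: CGG (Arg) → CUG (Leu) — missense.
Codon 5: GGG (Gly) → GCG (Ala) — missense.
Codon 7: UGC (Cys) → UGG (Trp) — missense.
Synonymous: 0 of 5.

0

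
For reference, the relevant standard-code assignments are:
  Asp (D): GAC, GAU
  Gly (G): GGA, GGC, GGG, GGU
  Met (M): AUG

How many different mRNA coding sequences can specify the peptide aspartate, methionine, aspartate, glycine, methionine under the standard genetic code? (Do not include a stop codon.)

Asp: 2 codons.
Met: 1 codon.
Asp: 2 codons.
Gly: 4 codons.
Met: 1 codon.
2 × 1 × 2 × 4 × 1 = 16.

16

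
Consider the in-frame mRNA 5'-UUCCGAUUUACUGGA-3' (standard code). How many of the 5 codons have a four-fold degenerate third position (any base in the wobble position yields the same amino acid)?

Codon 1 UUC (Phe): third position 2-fold.
Codon 2 CGA (Arg): third position 4-fold.
Codon 3 UUU (Phe): third position 2-fold.
Codon 4 ACU (Thr): third position 4-fold.
Codon 5 GGA (Gly): third position 4-fold.
Four-fold degenerate third positions: 3.

3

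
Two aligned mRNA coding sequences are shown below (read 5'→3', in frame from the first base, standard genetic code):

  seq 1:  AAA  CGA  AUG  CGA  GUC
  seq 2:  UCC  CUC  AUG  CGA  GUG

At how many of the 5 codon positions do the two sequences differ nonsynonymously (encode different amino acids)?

Codon 1: AAA Lys / UCC Ser — nonsynonymous.
Codon 2: CGA Arg / CUC Leu — nonsynonymous.
Codon 3: AUG Met / AUG Met — identical.
Codon 4: CGA Arg / CGA Arg — identical.
Codon 5: GUC Val / GUG Val — synonymous.
Nonsynonymous differences: 2.

2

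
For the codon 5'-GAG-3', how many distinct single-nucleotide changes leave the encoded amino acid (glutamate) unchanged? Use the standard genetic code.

1

Position 1: none → 0 synonymous.
Position 2: none → 0 synonymous.
Position 3: GAA → 1 synonymous.
Total: 0 + 0 + 1 = 1.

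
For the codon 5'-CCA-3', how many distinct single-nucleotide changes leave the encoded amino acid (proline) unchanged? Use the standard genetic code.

Position 1: none → 0 synonymous.
Position 2: none → 0 synonymous.
Position 3: CCT, CCC, CCG → 3 synonymous.
Total: 0 + 0 + 3 = 3.

3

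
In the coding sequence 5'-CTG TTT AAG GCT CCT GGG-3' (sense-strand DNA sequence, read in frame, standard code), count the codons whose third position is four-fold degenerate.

Codon 1 CTG (Leu): third position 4-fold.
Codon 2 TTT (Phe): third position 2-fold.
Codon 3 AAG (Lys): third position 2-fold.
Codon 4 GCT (Ala): third position 4-fold.
Codon 5 CCT (Pro): third position 4-fold.
Codon 6 GGG (Gly): third position 4-fold.
Four-fold degenerate third positions: 4.

4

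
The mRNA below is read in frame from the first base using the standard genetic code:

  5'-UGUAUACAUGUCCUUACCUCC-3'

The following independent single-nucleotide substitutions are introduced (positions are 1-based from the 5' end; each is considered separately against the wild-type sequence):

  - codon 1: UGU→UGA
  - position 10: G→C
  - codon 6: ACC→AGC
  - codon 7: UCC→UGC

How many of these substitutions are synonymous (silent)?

0

Codon 1: UGU (Cys) → UGA (Stop) — nonsense.
Codon 4: GUC (Val) → CUC (Leu) — missense.
Codon 6: ACC (Thr) → AGC (Ser) — missense.
Codon 7: UCC (Ser) → UGC (Cys) — missense.
Synonymous: 0 of 4.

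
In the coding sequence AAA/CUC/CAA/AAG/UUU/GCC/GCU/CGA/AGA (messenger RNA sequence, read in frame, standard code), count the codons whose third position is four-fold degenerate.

4

Codon 1 AAA (Lys): third position 2-fold.
Codon 2 CUC (Leu): third position 4-fold.
Codon 3 CAA (Gln): third position 2-fold.
Codon 4 AAG (Lys): third position 2-fold.
Codon 5 UUU (Phe): third position 2-fold.
Codon 6 GCC (Ala): third position 4-fold.
Codon 7 GCU (Ala): third position 4-fold.
Codon 8 CGA (Arg): third position 4-fold.
Codon 9 AGA (Arg): third position 2-fold.
Four-fold degenerate third positions: 4.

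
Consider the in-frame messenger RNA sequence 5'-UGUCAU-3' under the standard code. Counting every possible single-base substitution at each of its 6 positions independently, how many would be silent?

2

Codon 1 (UGU, Cys): 1 synonymous substitution.
Codon 2 (CAU, His): 1 synonymous substitution.
Total: 1 + 1 = 2.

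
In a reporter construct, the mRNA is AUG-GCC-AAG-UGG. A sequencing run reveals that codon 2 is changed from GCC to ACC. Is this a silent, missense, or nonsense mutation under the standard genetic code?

Position 4 falls in codon 2: GCC → Ala.
After the substitution the codon is ACC → Thr.
Ala ≠ Thr, so this is a missense mutation.

missense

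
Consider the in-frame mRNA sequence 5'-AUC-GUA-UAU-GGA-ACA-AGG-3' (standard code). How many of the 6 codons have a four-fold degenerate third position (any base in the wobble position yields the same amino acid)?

Codon 1 AUC (Ile): third position 3-fold.
Codon 2 GUA (Val): third position 4-fold.
Codon 3 UAU (Tyr): third position 2-fold.
Codon 4 GGA (Gly): third position 4-fold.
Codon 5 ACA (Thr): third position 4-fold.
Codon 6 AGG (Arg): third position 2-fold.
Four-fold degenerate third positions: 3.

3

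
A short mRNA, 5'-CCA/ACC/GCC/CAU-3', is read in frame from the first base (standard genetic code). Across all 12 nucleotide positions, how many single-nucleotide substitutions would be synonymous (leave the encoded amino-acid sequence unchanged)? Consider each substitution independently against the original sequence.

Codon 1 (CCA, Pro): 3 synonymous substitutions.
Codon 2 (ACC, Thr): 3 synonymous substitutions.
Codon 3 (GCC, Ala): 3 synonymous substitutions.
Codon 4 (CAU, His): 1 synonymous substitution.
Total: 3 + 3 + 3 + 1 = 10.

10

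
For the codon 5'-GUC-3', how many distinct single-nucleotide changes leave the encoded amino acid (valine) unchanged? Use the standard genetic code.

3

Position 1: none → 0 synonymous.
Position 2: none → 0 synonymous.
Position 3: GUU, GUA, GUG → 3 synonymous.
Total: 0 + 0 + 3 = 3.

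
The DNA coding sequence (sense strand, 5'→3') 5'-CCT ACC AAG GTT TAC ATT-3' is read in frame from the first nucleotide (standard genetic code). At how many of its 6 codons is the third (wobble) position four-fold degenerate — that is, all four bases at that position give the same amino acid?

3

Codon 1 CCT (Pro): third position 4-fold.
Codon 2 ACC (Thr): third position 4-fold.
Codon 3 AAG (Lys): third position 2-fold.
Codon 4 GTT (Val): third position 4-fold.
Codon 5 TAC (Tyr): third position 2-fold.
Codon 6 ATT (Ile): third position 3-fold.
Four-fold degenerate third positions: 3.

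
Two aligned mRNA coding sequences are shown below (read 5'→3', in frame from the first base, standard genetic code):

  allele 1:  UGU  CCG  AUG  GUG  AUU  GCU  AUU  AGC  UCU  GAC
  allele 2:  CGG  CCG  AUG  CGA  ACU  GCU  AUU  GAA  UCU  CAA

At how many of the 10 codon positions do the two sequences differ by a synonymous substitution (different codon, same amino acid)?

0

Codon 1: UGU Cys / CGG Arg — nonsynonymous.
Codon 2: CCG Pro / CCG Pro — identical.
Codon 3: AUG Met / AUG Met — identical.
Codon 4: GUG Val / CGA Arg — nonsynonymous.
Codon 5: AUU Ile / ACU Thr — nonsynonymous.
Codon 6: GCU Ala / GCU Ala — identical.
Codon 7: AUU Ile / AUU Ile — identical.
Codon 8: AGC Ser / GAA Glu — nonsynonymous.
Codon 9: UCU Ser / UCU Ser — identical.
Codon 10: GAC Asp / CAA Gln — nonsynonymous.
Synonymous differences: 0.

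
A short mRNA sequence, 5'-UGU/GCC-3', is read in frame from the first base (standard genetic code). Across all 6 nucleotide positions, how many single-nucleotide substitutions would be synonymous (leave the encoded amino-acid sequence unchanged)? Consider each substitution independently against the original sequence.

4

Codon 1 (UGU, Cys): 1 synonymous substitution.
Codon 2 (GCC, Ala): 3 synonymous substitutions.
Total: 1 + 3 = 4.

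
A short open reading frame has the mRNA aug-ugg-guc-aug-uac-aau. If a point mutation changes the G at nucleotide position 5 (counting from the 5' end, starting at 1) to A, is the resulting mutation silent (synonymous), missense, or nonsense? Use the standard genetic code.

Position 5 falls in codon 2: UGG → Trp.
After the substitution the codon is UAG → Stop.
The new codon is a stop codon, so this is a nonsense mutation.

nonsense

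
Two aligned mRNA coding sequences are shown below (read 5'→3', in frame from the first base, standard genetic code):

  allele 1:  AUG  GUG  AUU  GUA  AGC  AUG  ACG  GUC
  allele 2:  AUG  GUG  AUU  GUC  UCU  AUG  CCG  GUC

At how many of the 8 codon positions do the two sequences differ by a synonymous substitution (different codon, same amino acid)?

2

Codon 1: AUG Met / AUG Met — identical.
Codon 2: GUG Val / GUG Val — identical.
Codon 3: AUU Ile / AUU Ile — identical.
Codon 4: GUA Val / GUC Val — synonymous.
Codon 5: AGC Ser / UCU Ser — synonymous.
Codon 6: AUG Met / AUG Met — identical.
Codon 7: ACG Thr / CCG Pro — nonsynonymous.
Codon 8: GUC Val / GUC Val — identical.
Synonymous differences: 2.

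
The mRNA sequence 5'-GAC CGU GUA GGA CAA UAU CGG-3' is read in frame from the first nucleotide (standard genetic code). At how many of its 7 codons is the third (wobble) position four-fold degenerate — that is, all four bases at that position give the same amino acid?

Codon 1 GAC (Asp): third position 2-fold.
Codon 2 CGU (Arg): third position 4-fold.
Codon 3 GUA (Val): third position 4-fold.
Codon 4 GGA (Gly): third position 4-fold.
Codon 5 CAA (Gln): third position 2-fold.
Codon 6 UAU (Tyr): third position 2-fold.
Codon 7 CGG (Arg): third position 4-fold.
Four-fold degenerate third positions: 4.

4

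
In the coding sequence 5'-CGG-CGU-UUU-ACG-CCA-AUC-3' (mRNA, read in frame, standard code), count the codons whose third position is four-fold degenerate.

4

Codon 1 CGG (Arg): third position 4-fold.
Codon 2 CGU (Arg): third position 4-fold.
Codon 3 UUU (Phe): third position 2-fold.
Codon 4 ACG (Thr): third position 4-fold.
Codon 5 CCA (Pro): third position 4-fold.
Codon 6 AUC (Ile): third position 3-fold.
Four-fold degenerate third positions: 4.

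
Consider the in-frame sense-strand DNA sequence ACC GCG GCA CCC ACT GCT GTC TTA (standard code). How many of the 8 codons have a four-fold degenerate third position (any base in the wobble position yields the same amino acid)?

Codon 1 ACC (Thr): third position 4-fold.
Codon 2 GCG (Ala): third position 4-fold.
Codon 3 GCA (Ala): third position 4-fold.
Codon 4 CCC (Pro): third position 4-fold.
Codon 5 ACT (Thr): third position 4-fold.
Codon 6 GCT (Ala): third position 4-fold.
Codon 7 GTC (Val): third position 4-fold.
Codon 8 TTA (Leu): third position 2-fold.
Four-fold degenerate third positions: 7.

7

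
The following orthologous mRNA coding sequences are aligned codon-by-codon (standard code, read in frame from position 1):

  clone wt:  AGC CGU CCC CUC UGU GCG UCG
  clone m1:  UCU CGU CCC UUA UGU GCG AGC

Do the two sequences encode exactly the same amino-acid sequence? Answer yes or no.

yes

Codon 1: AGC Ser / UCU Ser — synonymous.
Codon 2: CGU Arg / CGU Arg — identical.
Codon 3: CCC Pro / CCC Pro — identical.
Codon 4: CUC Leu / UUA Leu — synonymous.
Codon 5: UGU Cys / UGU Cys — identical.
Codon 6: GCG Ala / GCG Ala — identical.
Codon 7: UCG Ser / AGC Ser — synonymous.
Nonsynonymous differences: 0 → same protein.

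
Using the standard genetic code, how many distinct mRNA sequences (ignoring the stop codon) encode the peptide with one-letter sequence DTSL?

288

Asp: 2 codons.
Thr: 4 codons.
Ser: 6 codons.
Leu: 6 codons.
2 × 4 × 6 × 6 = 288.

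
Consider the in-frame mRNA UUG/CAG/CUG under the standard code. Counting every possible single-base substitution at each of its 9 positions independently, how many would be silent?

7

Codon 1 (UUG, Leu): 2 synonymous substitutions.
Codon 2 (CAG, Gln): 1 synonymous substitution.
Codon 3 (CUG, Leu): 4 synonymous substitutions.
Total: 2 + 1 + 4 = 7.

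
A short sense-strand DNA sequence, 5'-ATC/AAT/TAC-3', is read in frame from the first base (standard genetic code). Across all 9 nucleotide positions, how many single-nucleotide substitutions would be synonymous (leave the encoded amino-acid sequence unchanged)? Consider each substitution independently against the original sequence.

4

Codon 1 (ATC, Ile): 2 synonymous substitutions.
Codon 2 (AAT, Asn): 1 synonymous substitution.
Codon 3 (TAC, Tyr): 1 synonymous substitution.
Total: 2 + 1 + 1 = 4.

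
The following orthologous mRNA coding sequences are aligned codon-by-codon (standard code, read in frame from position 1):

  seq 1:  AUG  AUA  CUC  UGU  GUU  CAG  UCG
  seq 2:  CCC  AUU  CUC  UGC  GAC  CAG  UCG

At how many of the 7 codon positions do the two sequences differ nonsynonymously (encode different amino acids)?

Codon 1: AUG Met / CCC Pro — nonsynonymous.
Codon 2: AUA Ile / AUU Ile — synonymous.
Codon 3: CUC Leu / CUC Leu — identical.
Codon 4: UGU Cys / UGC Cys — synonymous.
Codon 5: GUU Val / GAC Asp — nonsynonymous.
Codon 6: CAG Gln / CAG Gln — identical.
Codon 7: UCG Ser / UCG Ser — identical.
Nonsynonymous differences: 2.

2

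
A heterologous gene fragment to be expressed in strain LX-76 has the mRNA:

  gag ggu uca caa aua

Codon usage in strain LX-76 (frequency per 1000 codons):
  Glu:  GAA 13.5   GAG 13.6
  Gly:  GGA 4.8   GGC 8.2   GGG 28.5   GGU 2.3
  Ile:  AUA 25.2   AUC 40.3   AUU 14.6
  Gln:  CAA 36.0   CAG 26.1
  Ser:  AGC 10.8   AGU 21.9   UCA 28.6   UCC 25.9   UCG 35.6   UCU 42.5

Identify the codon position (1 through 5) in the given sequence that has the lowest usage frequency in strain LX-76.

2

Codon 1 GAG (Glu): 13.6 per 1000.
Codon 2 GGU (Gly): 2.3 per 1000.
Codon 3 UCA (Ser): 28.6 per 1000.
Codon 4 CAA (Gln): 36.0 per 1000.
Codon 5 AUA (Ile): 25.2 per 1000.
Lowest frequency is 2.3 at codon 2.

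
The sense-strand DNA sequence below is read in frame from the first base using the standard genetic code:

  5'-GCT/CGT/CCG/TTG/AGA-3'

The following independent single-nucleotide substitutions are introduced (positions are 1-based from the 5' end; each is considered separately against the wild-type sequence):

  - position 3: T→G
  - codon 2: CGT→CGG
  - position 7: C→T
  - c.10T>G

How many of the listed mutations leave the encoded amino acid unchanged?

Codon 1: GCT (Ala) → GCG (Ala) — synonymous.
Codon 2: CGT (Arg) → CGG (Arg) — synonymous.
Codon 3: CCG (Pro) → TCG (Ser) — missense.
Codon 4: TTG (Leu) → GTG (Val) — missense.
Synonymous: 2 of 4.

2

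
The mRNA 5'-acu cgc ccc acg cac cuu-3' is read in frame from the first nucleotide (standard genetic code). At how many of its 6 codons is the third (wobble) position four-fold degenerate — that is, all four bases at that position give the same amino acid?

Codon 1 ACU (Thr): third position 4-fold.
Codon 2 CGC (Arg): third position 4-fold.
Codon 3 CCC (Pro): third position 4-fold.
Codon 4 ACG (Thr): third position 4-fold.
Codon 5 CAC (His): third position 2-fold.
Codon 6 CUU (Leu): third position 4-fold.
Four-fold degenerate third positions: 5.

5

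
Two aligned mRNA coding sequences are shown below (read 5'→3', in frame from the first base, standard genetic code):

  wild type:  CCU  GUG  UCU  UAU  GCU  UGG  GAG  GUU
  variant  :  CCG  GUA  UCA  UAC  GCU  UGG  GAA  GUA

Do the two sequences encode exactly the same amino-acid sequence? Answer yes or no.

Codon 1: CCU Pro / CCG Pro — synonymous.
Codon 2: GUG Val / GUA Val — synonymous.
Codon 3: UCU Ser / UCA Ser — synonymous.
Codon 4: UAU Tyr / UAC Tyr — synonymous.
Codon 5: GCU Ala / GCU Ala — identical.
Codon 6: UGG Trp / UGG Trp — identical.
Codon 7: GAG Glu / GAA Glu — synonymous.
Codon 8: GUU Val / GUA Val — synonymous.
Nonsynonymous differences: 0 → same protein.

yes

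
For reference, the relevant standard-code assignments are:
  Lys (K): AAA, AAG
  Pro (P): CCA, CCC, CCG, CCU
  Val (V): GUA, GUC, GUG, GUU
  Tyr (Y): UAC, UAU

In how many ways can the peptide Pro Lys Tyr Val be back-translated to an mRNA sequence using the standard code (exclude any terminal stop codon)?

64

Pro: 4 codons.
Lys: 2 codons.
Tyr: 2 codons.
Val: 4 codons.
4 × 2 × 2 × 4 = 64.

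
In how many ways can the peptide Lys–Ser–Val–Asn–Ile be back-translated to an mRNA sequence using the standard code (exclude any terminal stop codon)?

288

Lys: 2 codons.
Ser: 6 codons.
Val: 4 codons.
Asn: 2 codons.
Ile: 3 codons.
2 × 6 × 4 × 2 × 3 = 288.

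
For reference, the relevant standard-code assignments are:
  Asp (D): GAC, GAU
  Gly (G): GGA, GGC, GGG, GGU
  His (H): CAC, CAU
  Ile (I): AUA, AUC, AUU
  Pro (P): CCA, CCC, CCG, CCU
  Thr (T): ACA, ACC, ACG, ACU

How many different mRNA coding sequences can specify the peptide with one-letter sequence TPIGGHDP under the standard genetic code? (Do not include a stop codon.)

Thr: 4 codons.
Pro: 4 codons.
Ile: 3 codons.
Gly: 4 codons.
Gly: 4 codons.
His: 2 codons.
Asp: 2 codons.
Pro: 4 codons.
4 × 4 × 3 × 4 × 4 × 2 × 2 × 4 = 12288.

12288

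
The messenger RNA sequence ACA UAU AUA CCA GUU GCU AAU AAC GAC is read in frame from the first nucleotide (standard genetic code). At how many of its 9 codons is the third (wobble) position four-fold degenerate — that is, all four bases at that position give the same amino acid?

4

Codon 1 ACA (Thr): third position 4-fold.
Codon 2 UAU (Tyr): third position 2-fold.
Codon 3 AUA (Ile): third position 3-fold.
Codon 4 CCA (Pro): third position 4-fold.
Codon 5 GUU (Val): third position 4-fold.
Codon 6 GCU (Ala): third position 4-fold.
Codon 7 AAU (Asn): third position 2-fold.
Codon 8 AAC (Asn): third position 2-fold.
Codon 9 GAC (Asp): third position 2-fold.
Four-fold degenerate third positions: 4.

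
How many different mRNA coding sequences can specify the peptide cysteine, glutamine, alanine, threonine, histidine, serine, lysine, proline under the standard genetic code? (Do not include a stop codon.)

Cys: 2 codons.
Gln: 2 codons.
Ala: 4 codons.
Thr: 4 codons.
His: 2 codons.
Ser: 6 codons.
Lys: 2 codons.
Pro: 4 codons.
2 × 2 × 4 × 4 × 2 × 6 × 2 × 4 = 6144.

6144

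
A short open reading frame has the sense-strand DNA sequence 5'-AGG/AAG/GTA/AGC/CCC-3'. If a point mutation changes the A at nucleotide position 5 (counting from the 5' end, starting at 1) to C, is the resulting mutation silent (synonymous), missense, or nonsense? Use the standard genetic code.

missense

Position 5 falls in codon 2: AAG → Lys.
After the substitution the codon is ACG → Thr.
Lys ≠ Thr, so this is a missense mutation.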